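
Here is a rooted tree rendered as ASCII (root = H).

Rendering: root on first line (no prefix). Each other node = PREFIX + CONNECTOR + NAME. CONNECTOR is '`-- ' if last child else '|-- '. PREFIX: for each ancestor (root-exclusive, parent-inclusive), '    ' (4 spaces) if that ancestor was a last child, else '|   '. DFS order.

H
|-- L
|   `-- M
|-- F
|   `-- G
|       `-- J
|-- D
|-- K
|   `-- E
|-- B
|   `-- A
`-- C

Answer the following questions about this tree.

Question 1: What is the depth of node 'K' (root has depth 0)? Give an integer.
Answer: 1

Derivation:
Path from root to K: H -> K
Depth = number of edges = 1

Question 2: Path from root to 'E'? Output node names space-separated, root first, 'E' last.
Answer: H K E

Derivation:
Walk down from root: H -> K -> E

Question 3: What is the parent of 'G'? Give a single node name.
Scan adjacency: G appears as child of F

Answer: F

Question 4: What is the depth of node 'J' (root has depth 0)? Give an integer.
Answer: 3

Derivation:
Path from root to J: H -> F -> G -> J
Depth = number of edges = 3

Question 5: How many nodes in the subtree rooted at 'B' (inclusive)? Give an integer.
Subtree rooted at B contains: A, B
Count = 2

Answer: 2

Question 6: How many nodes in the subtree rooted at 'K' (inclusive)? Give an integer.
Subtree rooted at K contains: E, K
Count = 2

Answer: 2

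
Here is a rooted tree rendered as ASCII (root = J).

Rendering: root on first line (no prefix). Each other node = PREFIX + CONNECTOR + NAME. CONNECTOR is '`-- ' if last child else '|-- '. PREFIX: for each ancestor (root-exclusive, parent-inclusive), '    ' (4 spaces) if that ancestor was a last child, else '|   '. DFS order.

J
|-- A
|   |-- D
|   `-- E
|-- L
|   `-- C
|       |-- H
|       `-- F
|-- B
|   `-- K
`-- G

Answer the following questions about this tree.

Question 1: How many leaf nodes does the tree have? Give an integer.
Leaves (nodes with no children): D, E, F, G, H, K

Answer: 6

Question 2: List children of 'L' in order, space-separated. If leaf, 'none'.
Node L's children (from adjacency): C

Answer: C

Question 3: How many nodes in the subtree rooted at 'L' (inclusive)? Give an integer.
Subtree rooted at L contains: C, F, H, L
Count = 4

Answer: 4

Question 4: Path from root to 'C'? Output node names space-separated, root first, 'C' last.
Walk down from root: J -> L -> C

Answer: J L C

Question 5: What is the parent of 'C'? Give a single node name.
Scan adjacency: C appears as child of L

Answer: L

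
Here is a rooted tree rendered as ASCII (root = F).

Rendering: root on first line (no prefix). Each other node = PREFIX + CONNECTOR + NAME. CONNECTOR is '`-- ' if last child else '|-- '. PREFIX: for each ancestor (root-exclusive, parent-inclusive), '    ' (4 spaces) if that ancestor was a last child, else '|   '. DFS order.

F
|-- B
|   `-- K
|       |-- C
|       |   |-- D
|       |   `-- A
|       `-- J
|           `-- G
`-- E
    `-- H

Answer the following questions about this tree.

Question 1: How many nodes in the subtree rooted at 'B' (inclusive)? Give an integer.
Subtree rooted at B contains: A, B, C, D, G, J, K
Count = 7

Answer: 7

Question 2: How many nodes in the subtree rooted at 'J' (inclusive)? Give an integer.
Answer: 2

Derivation:
Subtree rooted at J contains: G, J
Count = 2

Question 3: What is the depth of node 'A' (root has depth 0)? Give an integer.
Answer: 4

Derivation:
Path from root to A: F -> B -> K -> C -> A
Depth = number of edges = 4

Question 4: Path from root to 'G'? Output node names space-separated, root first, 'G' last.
Walk down from root: F -> B -> K -> J -> G

Answer: F B K J G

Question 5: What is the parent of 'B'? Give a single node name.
Answer: F

Derivation:
Scan adjacency: B appears as child of F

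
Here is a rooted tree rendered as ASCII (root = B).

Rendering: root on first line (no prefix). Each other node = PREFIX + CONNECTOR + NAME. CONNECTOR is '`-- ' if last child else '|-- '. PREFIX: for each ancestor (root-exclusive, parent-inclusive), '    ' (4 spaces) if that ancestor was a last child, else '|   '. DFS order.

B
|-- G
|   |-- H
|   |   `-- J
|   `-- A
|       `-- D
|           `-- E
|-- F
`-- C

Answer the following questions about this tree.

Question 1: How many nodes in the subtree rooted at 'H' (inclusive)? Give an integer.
Subtree rooted at H contains: H, J
Count = 2

Answer: 2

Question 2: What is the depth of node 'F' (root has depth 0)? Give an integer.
Path from root to F: B -> F
Depth = number of edges = 1

Answer: 1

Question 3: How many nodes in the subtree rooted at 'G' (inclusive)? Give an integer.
Subtree rooted at G contains: A, D, E, G, H, J
Count = 6

Answer: 6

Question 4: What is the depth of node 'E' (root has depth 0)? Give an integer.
Path from root to E: B -> G -> A -> D -> E
Depth = number of edges = 4

Answer: 4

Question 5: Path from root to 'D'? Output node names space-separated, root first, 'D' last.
Walk down from root: B -> G -> A -> D

Answer: B G A D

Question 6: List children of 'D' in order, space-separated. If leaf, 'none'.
Node D's children (from adjacency): E

Answer: E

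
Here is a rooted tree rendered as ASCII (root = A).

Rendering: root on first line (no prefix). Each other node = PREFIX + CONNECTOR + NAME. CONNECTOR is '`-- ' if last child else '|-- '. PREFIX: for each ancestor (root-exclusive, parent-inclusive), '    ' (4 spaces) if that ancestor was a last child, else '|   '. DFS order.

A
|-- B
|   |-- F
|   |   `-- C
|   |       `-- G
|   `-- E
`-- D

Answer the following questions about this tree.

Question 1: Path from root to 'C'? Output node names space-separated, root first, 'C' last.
Answer: A B F C

Derivation:
Walk down from root: A -> B -> F -> C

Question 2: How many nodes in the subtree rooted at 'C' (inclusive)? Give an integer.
Subtree rooted at C contains: C, G
Count = 2

Answer: 2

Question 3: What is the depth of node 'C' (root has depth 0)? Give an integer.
Answer: 3

Derivation:
Path from root to C: A -> B -> F -> C
Depth = number of edges = 3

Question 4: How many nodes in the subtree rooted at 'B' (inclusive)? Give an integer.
Answer: 5

Derivation:
Subtree rooted at B contains: B, C, E, F, G
Count = 5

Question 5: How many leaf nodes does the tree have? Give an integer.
Leaves (nodes with no children): D, E, G

Answer: 3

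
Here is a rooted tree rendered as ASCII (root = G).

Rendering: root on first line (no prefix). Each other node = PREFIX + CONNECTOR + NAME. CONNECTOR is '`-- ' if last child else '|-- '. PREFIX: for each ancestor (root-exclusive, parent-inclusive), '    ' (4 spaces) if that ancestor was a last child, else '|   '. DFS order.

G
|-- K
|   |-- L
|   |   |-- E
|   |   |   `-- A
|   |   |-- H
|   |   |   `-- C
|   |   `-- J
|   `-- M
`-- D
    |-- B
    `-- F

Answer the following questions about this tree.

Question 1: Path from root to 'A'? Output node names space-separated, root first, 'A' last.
Walk down from root: G -> K -> L -> E -> A

Answer: G K L E A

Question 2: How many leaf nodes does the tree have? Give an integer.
Answer: 6

Derivation:
Leaves (nodes with no children): A, B, C, F, J, M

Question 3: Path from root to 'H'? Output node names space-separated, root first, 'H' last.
Walk down from root: G -> K -> L -> H

Answer: G K L H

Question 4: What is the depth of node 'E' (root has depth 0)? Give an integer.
Answer: 3

Derivation:
Path from root to E: G -> K -> L -> E
Depth = number of edges = 3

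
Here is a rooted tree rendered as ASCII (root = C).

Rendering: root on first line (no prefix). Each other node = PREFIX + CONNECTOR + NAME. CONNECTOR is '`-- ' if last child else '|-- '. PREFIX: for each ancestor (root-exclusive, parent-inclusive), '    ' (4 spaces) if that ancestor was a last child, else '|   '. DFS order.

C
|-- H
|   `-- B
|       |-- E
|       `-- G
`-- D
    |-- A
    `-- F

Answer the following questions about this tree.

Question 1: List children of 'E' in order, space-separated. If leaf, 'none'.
Answer: none

Derivation:
Node E's children (from adjacency): (leaf)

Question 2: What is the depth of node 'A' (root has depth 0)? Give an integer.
Path from root to A: C -> D -> A
Depth = number of edges = 2

Answer: 2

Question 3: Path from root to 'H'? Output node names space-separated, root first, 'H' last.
Answer: C H

Derivation:
Walk down from root: C -> H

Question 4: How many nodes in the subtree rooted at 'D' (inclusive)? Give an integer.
Answer: 3

Derivation:
Subtree rooted at D contains: A, D, F
Count = 3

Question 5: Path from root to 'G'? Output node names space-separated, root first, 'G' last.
Walk down from root: C -> H -> B -> G

Answer: C H B G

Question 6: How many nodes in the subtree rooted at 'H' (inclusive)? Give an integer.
Subtree rooted at H contains: B, E, G, H
Count = 4

Answer: 4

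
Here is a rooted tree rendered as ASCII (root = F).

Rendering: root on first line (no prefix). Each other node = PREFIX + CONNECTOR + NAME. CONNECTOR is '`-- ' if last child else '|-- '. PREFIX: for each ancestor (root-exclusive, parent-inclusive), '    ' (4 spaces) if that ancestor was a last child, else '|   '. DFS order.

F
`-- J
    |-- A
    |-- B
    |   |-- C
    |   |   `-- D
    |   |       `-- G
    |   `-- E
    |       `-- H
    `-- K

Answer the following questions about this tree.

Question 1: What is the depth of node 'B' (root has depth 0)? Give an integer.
Path from root to B: F -> J -> B
Depth = number of edges = 2

Answer: 2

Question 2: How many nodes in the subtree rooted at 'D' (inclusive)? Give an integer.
Subtree rooted at D contains: D, G
Count = 2

Answer: 2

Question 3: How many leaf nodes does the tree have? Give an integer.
Answer: 4

Derivation:
Leaves (nodes with no children): A, G, H, K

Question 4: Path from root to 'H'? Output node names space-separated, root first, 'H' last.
Answer: F J B E H

Derivation:
Walk down from root: F -> J -> B -> E -> H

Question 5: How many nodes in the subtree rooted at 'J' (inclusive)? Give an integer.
Answer: 9

Derivation:
Subtree rooted at J contains: A, B, C, D, E, G, H, J, K
Count = 9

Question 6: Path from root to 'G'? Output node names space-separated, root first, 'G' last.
Walk down from root: F -> J -> B -> C -> D -> G

Answer: F J B C D G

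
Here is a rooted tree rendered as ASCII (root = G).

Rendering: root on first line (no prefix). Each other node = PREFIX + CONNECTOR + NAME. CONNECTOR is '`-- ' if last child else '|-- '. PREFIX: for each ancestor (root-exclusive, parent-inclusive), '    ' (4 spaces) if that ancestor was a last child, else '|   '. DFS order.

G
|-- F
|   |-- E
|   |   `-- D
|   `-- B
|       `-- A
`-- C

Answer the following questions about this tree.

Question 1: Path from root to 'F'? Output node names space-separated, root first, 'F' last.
Walk down from root: G -> F

Answer: G F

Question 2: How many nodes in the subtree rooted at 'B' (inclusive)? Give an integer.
Subtree rooted at B contains: A, B
Count = 2

Answer: 2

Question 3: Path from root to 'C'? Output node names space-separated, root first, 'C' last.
Walk down from root: G -> C

Answer: G C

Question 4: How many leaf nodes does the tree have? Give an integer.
Leaves (nodes with no children): A, C, D

Answer: 3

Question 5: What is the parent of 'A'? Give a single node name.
Scan adjacency: A appears as child of B

Answer: B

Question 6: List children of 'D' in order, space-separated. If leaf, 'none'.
Node D's children (from adjacency): (leaf)

Answer: none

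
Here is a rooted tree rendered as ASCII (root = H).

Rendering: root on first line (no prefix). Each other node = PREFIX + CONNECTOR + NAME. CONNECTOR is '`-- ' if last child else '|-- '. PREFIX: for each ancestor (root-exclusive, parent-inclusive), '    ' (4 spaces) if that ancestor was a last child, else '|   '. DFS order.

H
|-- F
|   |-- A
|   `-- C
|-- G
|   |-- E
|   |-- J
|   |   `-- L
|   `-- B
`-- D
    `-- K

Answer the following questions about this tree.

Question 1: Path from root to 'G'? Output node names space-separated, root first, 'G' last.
Walk down from root: H -> G

Answer: H G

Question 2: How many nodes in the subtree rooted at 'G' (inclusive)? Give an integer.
Answer: 5

Derivation:
Subtree rooted at G contains: B, E, G, J, L
Count = 5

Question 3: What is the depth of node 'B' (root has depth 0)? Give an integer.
Answer: 2

Derivation:
Path from root to B: H -> G -> B
Depth = number of edges = 2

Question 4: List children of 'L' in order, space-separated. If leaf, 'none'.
Node L's children (from adjacency): (leaf)

Answer: none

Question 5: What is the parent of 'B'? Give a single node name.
Answer: G

Derivation:
Scan adjacency: B appears as child of G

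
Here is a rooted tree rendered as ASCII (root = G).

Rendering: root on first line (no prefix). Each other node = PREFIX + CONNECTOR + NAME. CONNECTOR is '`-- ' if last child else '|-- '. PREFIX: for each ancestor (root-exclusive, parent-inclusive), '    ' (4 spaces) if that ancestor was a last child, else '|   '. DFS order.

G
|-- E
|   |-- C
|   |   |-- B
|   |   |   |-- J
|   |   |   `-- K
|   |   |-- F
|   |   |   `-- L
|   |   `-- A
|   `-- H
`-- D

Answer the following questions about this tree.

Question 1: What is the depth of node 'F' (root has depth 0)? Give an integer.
Path from root to F: G -> E -> C -> F
Depth = number of edges = 3

Answer: 3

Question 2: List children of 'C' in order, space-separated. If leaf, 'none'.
Node C's children (from adjacency): B, F, A

Answer: B F A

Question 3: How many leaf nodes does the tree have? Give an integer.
Answer: 6

Derivation:
Leaves (nodes with no children): A, D, H, J, K, L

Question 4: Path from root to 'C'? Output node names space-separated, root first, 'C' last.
Walk down from root: G -> E -> C

Answer: G E C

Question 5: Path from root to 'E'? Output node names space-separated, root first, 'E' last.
Walk down from root: G -> E

Answer: G E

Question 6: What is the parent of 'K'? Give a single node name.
Answer: B

Derivation:
Scan adjacency: K appears as child of B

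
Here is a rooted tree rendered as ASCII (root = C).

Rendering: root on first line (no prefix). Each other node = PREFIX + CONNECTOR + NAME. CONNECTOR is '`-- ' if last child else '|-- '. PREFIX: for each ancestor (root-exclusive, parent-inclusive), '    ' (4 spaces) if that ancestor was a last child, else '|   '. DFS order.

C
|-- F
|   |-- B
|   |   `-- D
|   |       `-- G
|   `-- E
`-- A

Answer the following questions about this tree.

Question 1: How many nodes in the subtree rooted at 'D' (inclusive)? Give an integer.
Answer: 2

Derivation:
Subtree rooted at D contains: D, G
Count = 2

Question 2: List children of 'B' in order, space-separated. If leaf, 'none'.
Answer: D

Derivation:
Node B's children (from adjacency): D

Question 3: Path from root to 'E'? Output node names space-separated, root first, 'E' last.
Walk down from root: C -> F -> E

Answer: C F E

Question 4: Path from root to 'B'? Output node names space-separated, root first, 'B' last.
Walk down from root: C -> F -> B

Answer: C F B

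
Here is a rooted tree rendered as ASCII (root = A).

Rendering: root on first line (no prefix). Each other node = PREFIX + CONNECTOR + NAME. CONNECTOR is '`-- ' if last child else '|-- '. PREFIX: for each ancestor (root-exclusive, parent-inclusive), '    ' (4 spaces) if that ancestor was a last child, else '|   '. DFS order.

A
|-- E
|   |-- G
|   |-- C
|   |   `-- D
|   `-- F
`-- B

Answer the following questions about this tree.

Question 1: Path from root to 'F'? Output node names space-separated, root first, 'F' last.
Answer: A E F

Derivation:
Walk down from root: A -> E -> F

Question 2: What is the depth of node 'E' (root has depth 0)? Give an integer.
Answer: 1

Derivation:
Path from root to E: A -> E
Depth = number of edges = 1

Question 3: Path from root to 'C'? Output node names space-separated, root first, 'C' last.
Answer: A E C

Derivation:
Walk down from root: A -> E -> C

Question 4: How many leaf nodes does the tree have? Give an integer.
Answer: 4

Derivation:
Leaves (nodes with no children): B, D, F, G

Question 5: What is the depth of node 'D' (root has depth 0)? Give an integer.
Path from root to D: A -> E -> C -> D
Depth = number of edges = 3

Answer: 3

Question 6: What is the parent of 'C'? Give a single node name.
Scan adjacency: C appears as child of E

Answer: E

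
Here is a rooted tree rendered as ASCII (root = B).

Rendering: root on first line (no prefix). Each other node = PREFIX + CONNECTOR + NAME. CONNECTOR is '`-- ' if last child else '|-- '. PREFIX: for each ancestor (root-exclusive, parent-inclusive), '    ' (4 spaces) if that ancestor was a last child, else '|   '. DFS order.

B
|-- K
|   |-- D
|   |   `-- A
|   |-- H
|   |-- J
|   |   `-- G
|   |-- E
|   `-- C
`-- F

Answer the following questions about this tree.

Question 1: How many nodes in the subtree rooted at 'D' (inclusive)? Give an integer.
Answer: 2

Derivation:
Subtree rooted at D contains: A, D
Count = 2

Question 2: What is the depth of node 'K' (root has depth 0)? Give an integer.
Answer: 1

Derivation:
Path from root to K: B -> K
Depth = number of edges = 1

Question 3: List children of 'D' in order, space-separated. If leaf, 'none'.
Node D's children (from adjacency): A

Answer: A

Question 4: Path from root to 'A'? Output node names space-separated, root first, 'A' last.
Walk down from root: B -> K -> D -> A

Answer: B K D A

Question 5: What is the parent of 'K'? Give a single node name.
Answer: B

Derivation:
Scan adjacency: K appears as child of B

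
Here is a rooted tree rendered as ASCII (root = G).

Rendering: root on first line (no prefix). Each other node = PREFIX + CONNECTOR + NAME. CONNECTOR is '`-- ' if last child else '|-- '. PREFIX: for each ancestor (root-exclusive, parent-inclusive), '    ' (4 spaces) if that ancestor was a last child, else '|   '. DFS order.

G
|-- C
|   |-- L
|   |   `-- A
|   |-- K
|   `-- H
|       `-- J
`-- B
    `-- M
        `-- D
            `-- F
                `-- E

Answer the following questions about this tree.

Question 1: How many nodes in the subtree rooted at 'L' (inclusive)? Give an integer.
Subtree rooted at L contains: A, L
Count = 2

Answer: 2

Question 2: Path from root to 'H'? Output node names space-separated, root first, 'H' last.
Answer: G C H

Derivation:
Walk down from root: G -> C -> H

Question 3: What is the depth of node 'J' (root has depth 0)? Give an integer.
Path from root to J: G -> C -> H -> J
Depth = number of edges = 3

Answer: 3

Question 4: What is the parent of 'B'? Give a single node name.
Answer: G

Derivation:
Scan adjacency: B appears as child of G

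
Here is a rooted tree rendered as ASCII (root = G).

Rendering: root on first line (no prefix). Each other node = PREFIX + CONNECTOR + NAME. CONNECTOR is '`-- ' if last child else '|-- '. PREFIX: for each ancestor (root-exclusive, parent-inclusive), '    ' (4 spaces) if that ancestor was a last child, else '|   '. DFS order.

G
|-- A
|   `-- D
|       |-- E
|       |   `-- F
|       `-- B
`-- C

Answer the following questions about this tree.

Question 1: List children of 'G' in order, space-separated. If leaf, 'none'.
Answer: A C

Derivation:
Node G's children (from adjacency): A, C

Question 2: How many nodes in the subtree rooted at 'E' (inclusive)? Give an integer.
Answer: 2

Derivation:
Subtree rooted at E contains: E, F
Count = 2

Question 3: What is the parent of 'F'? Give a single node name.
Scan adjacency: F appears as child of E

Answer: E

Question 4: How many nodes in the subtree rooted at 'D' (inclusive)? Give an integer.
Subtree rooted at D contains: B, D, E, F
Count = 4

Answer: 4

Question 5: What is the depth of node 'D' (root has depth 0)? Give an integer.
Answer: 2

Derivation:
Path from root to D: G -> A -> D
Depth = number of edges = 2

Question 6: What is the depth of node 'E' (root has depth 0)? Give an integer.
Answer: 3

Derivation:
Path from root to E: G -> A -> D -> E
Depth = number of edges = 3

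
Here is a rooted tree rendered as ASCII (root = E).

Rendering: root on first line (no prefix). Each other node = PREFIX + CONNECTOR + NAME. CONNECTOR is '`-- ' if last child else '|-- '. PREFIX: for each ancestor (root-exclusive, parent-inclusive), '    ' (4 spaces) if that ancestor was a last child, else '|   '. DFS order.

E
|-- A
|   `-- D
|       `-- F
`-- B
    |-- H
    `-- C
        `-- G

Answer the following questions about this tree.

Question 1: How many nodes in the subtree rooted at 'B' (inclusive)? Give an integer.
Answer: 4

Derivation:
Subtree rooted at B contains: B, C, G, H
Count = 4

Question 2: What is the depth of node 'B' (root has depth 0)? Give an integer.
Answer: 1

Derivation:
Path from root to B: E -> B
Depth = number of edges = 1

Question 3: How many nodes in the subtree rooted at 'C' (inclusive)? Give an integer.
Answer: 2

Derivation:
Subtree rooted at C contains: C, G
Count = 2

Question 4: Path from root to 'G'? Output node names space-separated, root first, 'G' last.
Answer: E B C G

Derivation:
Walk down from root: E -> B -> C -> G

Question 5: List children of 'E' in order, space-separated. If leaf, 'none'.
Node E's children (from adjacency): A, B

Answer: A B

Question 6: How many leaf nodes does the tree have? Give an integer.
Leaves (nodes with no children): F, G, H

Answer: 3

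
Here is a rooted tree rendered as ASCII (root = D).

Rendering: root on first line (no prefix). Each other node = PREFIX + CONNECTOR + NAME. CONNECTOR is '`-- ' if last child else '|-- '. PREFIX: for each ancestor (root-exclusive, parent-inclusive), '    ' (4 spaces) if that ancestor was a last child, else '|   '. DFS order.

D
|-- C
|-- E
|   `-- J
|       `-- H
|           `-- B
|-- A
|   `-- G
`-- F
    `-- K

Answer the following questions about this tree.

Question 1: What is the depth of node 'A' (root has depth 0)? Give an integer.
Path from root to A: D -> A
Depth = number of edges = 1

Answer: 1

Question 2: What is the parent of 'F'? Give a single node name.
Answer: D

Derivation:
Scan adjacency: F appears as child of D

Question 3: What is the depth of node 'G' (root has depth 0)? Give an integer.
Path from root to G: D -> A -> G
Depth = number of edges = 2

Answer: 2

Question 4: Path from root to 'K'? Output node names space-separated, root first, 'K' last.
Walk down from root: D -> F -> K

Answer: D F K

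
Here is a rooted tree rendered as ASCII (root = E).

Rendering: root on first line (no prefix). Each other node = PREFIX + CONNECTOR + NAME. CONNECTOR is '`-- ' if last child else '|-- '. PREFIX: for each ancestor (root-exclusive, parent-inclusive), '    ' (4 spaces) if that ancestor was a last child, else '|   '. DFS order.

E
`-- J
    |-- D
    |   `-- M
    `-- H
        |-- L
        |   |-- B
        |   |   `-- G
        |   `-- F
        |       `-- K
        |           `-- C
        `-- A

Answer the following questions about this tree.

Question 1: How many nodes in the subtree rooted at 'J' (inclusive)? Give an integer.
Answer: 11

Derivation:
Subtree rooted at J contains: A, B, C, D, F, G, H, J, K, L, M
Count = 11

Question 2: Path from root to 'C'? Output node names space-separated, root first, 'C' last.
Walk down from root: E -> J -> H -> L -> F -> K -> C

Answer: E J H L F K C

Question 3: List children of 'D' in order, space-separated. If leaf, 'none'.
Node D's children (from adjacency): M

Answer: M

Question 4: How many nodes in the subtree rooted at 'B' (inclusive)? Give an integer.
Answer: 2

Derivation:
Subtree rooted at B contains: B, G
Count = 2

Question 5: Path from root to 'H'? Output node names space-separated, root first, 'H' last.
Walk down from root: E -> J -> H

Answer: E J H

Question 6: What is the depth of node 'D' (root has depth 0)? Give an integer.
Path from root to D: E -> J -> D
Depth = number of edges = 2

Answer: 2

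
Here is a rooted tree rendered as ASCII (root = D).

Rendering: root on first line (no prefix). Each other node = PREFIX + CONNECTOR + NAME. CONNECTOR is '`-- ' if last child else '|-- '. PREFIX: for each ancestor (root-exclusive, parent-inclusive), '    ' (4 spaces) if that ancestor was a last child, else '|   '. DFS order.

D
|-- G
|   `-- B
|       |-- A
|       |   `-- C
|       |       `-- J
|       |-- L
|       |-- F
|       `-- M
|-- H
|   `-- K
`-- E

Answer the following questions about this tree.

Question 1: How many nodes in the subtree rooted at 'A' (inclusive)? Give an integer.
Answer: 3

Derivation:
Subtree rooted at A contains: A, C, J
Count = 3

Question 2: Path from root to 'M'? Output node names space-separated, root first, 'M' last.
Walk down from root: D -> G -> B -> M

Answer: D G B M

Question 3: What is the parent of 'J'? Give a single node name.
Scan adjacency: J appears as child of C

Answer: C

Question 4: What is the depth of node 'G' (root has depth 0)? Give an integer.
Path from root to G: D -> G
Depth = number of edges = 1

Answer: 1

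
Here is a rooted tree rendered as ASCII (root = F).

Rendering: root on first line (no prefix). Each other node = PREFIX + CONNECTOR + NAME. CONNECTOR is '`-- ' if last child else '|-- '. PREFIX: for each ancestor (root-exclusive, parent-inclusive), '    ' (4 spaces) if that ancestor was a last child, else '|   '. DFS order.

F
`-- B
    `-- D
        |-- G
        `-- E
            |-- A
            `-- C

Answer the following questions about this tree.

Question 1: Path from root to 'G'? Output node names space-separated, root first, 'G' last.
Walk down from root: F -> B -> D -> G

Answer: F B D G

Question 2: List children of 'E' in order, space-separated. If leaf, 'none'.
Node E's children (from adjacency): A, C

Answer: A C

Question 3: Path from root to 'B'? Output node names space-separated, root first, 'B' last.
Walk down from root: F -> B

Answer: F B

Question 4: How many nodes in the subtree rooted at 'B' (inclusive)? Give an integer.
Subtree rooted at B contains: A, B, C, D, E, G
Count = 6

Answer: 6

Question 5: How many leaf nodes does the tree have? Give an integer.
Answer: 3

Derivation:
Leaves (nodes with no children): A, C, G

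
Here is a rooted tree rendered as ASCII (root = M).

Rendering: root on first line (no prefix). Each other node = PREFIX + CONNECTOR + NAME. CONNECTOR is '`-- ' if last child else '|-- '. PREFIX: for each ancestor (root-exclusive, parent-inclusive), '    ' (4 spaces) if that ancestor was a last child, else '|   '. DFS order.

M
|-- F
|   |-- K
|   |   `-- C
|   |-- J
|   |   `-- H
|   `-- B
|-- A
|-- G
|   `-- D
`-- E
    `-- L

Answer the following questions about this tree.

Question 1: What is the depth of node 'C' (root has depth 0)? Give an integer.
Path from root to C: M -> F -> K -> C
Depth = number of edges = 3

Answer: 3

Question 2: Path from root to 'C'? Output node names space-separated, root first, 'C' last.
Walk down from root: M -> F -> K -> C

Answer: M F K C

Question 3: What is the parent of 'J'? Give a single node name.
Scan adjacency: J appears as child of F

Answer: F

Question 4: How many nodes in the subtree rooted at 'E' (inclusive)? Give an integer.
Answer: 2

Derivation:
Subtree rooted at E contains: E, L
Count = 2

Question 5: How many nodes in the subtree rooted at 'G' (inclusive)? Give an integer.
Subtree rooted at G contains: D, G
Count = 2

Answer: 2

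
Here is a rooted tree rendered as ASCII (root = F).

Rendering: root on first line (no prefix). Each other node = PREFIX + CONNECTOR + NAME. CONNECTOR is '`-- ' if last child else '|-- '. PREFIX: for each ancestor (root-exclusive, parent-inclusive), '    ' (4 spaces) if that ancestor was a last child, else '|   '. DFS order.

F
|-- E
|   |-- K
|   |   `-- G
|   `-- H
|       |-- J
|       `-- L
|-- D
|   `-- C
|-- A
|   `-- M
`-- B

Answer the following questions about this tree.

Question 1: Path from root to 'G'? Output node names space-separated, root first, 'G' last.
Answer: F E K G

Derivation:
Walk down from root: F -> E -> K -> G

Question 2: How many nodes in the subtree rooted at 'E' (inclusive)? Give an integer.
Subtree rooted at E contains: E, G, H, J, K, L
Count = 6

Answer: 6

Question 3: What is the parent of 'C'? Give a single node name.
Scan adjacency: C appears as child of D

Answer: D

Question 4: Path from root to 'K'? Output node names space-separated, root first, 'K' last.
Answer: F E K

Derivation:
Walk down from root: F -> E -> K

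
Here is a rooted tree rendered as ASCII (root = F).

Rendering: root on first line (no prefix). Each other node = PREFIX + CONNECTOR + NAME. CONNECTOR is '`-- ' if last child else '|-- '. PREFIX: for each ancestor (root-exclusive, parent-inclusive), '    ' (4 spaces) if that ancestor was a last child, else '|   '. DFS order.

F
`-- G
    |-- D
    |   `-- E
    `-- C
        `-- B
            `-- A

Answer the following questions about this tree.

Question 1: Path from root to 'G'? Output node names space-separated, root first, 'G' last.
Walk down from root: F -> G

Answer: F G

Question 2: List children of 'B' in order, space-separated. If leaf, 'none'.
Node B's children (from adjacency): A

Answer: A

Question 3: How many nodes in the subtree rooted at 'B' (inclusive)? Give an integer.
Subtree rooted at B contains: A, B
Count = 2

Answer: 2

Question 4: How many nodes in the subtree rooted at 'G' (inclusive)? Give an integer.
Subtree rooted at G contains: A, B, C, D, E, G
Count = 6

Answer: 6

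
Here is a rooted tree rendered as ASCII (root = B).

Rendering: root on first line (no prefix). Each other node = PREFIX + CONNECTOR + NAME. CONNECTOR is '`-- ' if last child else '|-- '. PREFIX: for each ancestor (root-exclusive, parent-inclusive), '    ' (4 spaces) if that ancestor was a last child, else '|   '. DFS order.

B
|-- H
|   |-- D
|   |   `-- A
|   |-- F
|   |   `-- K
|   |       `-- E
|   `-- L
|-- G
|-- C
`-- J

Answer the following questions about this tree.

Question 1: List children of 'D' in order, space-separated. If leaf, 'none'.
Node D's children (from adjacency): A

Answer: A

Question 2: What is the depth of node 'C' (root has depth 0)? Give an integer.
Answer: 1

Derivation:
Path from root to C: B -> C
Depth = number of edges = 1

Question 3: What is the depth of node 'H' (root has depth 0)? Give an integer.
Path from root to H: B -> H
Depth = number of edges = 1

Answer: 1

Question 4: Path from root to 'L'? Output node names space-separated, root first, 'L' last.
Answer: B H L

Derivation:
Walk down from root: B -> H -> L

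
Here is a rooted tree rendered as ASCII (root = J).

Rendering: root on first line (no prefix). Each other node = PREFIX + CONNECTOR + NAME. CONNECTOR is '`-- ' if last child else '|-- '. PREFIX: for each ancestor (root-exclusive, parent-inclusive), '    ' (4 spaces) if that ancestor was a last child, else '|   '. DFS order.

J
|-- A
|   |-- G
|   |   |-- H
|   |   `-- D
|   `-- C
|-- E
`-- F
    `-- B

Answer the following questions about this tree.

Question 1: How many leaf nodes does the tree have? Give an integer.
Leaves (nodes with no children): B, C, D, E, H

Answer: 5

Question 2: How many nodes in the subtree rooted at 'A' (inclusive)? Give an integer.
Subtree rooted at A contains: A, C, D, G, H
Count = 5

Answer: 5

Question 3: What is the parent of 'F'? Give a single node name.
Scan adjacency: F appears as child of J

Answer: J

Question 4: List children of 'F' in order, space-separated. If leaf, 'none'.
Node F's children (from adjacency): B

Answer: B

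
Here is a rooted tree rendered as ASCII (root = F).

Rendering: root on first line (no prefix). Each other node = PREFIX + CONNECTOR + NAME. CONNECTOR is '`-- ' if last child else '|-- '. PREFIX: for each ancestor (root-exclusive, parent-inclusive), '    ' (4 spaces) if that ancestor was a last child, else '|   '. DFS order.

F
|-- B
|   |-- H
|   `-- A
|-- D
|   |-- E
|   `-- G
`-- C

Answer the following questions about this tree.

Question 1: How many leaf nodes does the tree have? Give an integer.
Answer: 5

Derivation:
Leaves (nodes with no children): A, C, E, G, H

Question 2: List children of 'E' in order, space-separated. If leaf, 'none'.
Answer: none

Derivation:
Node E's children (from adjacency): (leaf)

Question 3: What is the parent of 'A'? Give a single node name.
Scan adjacency: A appears as child of B

Answer: B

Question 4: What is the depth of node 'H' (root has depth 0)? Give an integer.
Path from root to H: F -> B -> H
Depth = number of edges = 2

Answer: 2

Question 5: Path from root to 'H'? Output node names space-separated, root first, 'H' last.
Answer: F B H

Derivation:
Walk down from root: F -> B -> H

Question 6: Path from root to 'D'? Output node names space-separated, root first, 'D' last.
Walk down from root: F -> D

Answer: F D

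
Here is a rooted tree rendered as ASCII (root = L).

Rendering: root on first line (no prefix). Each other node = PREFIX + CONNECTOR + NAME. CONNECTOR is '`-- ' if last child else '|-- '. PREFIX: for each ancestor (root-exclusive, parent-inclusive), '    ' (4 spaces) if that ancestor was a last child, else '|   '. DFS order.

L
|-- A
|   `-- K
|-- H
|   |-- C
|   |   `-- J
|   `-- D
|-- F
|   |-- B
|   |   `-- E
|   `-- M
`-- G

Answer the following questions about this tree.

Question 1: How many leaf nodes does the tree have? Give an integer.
Leaves (nodes with no children): D, E, G, J, K, M

Answer: 6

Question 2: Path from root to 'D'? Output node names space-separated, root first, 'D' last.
Answer: L H D

Derivation:
Walk down from root: L -> H -> D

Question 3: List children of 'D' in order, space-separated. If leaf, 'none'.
Node D's children (from adjacency): (leaf)

Answer: none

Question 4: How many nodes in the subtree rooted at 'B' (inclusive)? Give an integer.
Subtree rooted at B contains: B, E
Count = 2

Answer: 2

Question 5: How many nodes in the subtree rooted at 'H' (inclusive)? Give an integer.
Answer: 4

Derivation:
Subtree rooted at H contains: C, D, H, J
Count = 4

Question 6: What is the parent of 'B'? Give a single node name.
Answer: F

Derivation:
Scan adjacency: B appears as child of F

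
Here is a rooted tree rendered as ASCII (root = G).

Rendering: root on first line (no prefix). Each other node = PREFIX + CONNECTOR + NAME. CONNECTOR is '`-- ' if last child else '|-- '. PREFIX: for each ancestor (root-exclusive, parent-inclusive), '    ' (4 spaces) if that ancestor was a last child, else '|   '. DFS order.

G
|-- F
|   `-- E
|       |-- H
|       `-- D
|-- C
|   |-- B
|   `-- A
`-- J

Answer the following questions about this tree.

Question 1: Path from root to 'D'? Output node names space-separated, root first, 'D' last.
Answer: G F E D

Derivation:
Walk down from root: G -> F -> E -> D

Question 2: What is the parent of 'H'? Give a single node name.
Scan adjacency: H appears as child of E

Answer: E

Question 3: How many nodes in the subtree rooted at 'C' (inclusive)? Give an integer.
Subtree rooted at C contains: A, B, C
Count = 3

Answer: 3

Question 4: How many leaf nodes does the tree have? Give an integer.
Answer: 5

Derivation:
Leaves (nodes with no children): A, B, D, H, J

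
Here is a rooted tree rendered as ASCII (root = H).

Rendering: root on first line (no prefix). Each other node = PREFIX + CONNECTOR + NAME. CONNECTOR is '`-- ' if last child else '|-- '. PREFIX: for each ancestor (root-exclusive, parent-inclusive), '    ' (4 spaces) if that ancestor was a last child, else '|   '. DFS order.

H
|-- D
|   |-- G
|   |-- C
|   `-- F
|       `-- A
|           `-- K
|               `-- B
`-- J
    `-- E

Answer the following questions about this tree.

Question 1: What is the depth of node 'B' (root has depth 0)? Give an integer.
Answer: 5

Derivation:
Path from root to B: H -> D -> F -> A -> K -> B
Depth = number of edges = 5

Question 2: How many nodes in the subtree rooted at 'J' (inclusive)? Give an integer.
Subtree rooted at J contains: E, J
Count = 2

Answer: 2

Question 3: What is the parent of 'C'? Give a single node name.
Answer: D

Derivation:
Scan adjacency: C appears as child of D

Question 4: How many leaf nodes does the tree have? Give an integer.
Leaves (nodes with no children): B, C, E, G

Answer: 4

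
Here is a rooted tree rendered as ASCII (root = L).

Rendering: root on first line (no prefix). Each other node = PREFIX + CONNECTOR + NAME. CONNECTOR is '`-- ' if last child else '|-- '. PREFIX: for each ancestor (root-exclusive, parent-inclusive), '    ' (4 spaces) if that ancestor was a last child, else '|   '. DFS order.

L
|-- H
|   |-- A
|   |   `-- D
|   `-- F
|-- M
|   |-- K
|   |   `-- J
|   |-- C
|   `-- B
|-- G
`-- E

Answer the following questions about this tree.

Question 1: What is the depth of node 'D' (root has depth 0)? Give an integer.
Answer: 3

Derivation:
Path from root to D: L -> H -> A -> D
Depth = number of edges = 3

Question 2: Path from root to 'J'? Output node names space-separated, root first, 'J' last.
Walk down from root: L -> M -> K -> J

Answer: L M K J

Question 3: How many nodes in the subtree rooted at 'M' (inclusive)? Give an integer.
Answer: 5

Derivation:
Subtree rooted at M contains: B, C, J, K, M
Count = 5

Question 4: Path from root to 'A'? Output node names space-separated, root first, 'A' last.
Walk down from root: L -> H -> A

Answer: L H A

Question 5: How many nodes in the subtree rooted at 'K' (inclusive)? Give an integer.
Answer: 2

Derivation:
Subtree rooted at K contains: J, K
Count = 2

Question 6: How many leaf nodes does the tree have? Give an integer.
Answer: 7

Derivation:
Leaves (nodes with no children): B, C, D, E, F, G, J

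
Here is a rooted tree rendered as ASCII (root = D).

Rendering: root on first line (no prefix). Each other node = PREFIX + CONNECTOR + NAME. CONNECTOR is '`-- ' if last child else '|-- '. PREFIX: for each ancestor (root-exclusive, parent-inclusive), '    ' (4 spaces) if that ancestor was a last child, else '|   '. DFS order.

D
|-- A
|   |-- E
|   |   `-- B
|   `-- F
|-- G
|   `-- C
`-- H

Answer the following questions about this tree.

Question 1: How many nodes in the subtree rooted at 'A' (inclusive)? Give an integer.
Subtree rooted at A contains: A, B, E, F
Count = 4

Answer: 4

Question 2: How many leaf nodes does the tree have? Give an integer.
Answer: 4

Derivation:
Leaves (nodes with no children): B, C, F, H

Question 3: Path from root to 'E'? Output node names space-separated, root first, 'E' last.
Answer: D A E

Derivation:
Walk down from root: D -> A -> E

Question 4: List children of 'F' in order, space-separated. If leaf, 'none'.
Answer: none

Derivation:
Node F's children (from adjacency): (leaf)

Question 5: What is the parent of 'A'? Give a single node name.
Scan adjacency: A appears as child of D

Answer: D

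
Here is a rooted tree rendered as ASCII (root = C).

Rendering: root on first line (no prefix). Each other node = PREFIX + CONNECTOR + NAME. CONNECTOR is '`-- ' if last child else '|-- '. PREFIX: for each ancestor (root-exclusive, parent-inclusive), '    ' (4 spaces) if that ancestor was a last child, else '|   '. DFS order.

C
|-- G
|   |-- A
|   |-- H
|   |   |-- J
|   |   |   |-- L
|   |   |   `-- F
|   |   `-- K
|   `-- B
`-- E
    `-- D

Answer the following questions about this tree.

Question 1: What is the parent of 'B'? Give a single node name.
Answer: G

Derivation:
Scan adjacency: B appears as child of G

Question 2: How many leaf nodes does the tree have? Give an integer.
Answer: 6

Derivation:
Leaves (nodes with no children): A, B, D, F, K, L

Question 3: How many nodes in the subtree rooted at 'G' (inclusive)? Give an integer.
Answer: 8

Derivation:
Subtree rooted at G contains: A, B, F, G, H, J, K, L
Count = 8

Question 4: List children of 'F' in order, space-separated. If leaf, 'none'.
Node F's children (from adjacency): (leaf)

Answer: none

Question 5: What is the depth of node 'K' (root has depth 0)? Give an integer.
Path from root to K: C -> G -> H -> K
Depth = number of edges = 3

Answer: 3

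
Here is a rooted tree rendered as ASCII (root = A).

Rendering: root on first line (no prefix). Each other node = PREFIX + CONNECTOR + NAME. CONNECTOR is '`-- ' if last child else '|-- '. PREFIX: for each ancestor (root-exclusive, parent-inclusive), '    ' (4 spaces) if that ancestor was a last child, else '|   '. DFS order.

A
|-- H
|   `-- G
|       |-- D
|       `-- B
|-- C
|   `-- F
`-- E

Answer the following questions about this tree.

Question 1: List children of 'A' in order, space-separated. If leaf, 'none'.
Node A's children (from adjacency): H, C, E

Answer: H C E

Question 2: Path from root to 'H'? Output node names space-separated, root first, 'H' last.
Answer: A H

Derivation:
Walk down from root: A -> H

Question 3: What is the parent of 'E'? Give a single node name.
Answer: A

Derivation:
Scan adjacency: E appears as child of A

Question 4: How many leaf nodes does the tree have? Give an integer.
Leaves (nodes with no children): B, D, E, F

Answer: 4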